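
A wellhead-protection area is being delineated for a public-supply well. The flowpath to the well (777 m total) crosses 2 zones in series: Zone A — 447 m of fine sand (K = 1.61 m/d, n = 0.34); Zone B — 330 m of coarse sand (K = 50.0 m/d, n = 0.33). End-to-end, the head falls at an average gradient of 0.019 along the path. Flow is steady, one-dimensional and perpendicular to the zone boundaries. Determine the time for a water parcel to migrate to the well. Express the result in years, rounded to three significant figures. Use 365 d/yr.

13.8 years

For zones in series the flux q is common to all zones; the equivalent conductivity is the harmonic (thickness-weighted) mean, K_eq = L_total / Σ(L_j/K_j).
Σ(L/K) = 447/1.61 + 330/50.0 = 277.6 + 6.600 = 284.2 d
K_eq = L_total / Σ(L/K) = 777 / 284.2 = 2.734 m/d
q = K_eq · i = 2.734 × 0.019 = 0.05194 m/d (same in every zone)
Zone A: v = q/n = 0.05194/0.34 = 0.1528 m/d → t_A = 447/0.1528 = 2926 d
Zone B: v = q/n = 0.05194/0.33 = 0.1574 m/d → t_B = 330/0.1574 = 2097 d
Total t = 2926 + 2097 = 5023 d
   = 5023 / 365 = 13.8 yr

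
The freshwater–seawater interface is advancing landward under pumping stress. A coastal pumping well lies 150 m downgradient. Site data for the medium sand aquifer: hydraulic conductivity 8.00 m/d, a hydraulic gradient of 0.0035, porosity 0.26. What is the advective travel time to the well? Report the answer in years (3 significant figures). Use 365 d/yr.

3.82 years

Darcy flux q = K·i = 8.00 × 0.0035 = 0.02800 m/d
Average linear velocity = 0.02800 / 0.26 = 0.1077 m/d
t = L / v = 150 / 0.1077 = 1393 d
   = 1393 / 365 = 3.82 yr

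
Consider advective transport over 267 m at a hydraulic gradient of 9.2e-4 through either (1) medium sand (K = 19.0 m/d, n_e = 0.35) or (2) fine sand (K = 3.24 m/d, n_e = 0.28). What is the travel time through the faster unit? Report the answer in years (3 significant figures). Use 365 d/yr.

14.6 years

Unit 1 (medium sand): v = 19.0×9.2e-4/0.35 = 0.04994 m/d, t = 267/0.04994 = 5346 d
Unit 2 (fine sand): v = 3.24×9.2e-4/0.28 = 0.01065 m/d, t = 267/0.01065 = 25080 d
Faster: 5346 d / 365 = 14.6 yr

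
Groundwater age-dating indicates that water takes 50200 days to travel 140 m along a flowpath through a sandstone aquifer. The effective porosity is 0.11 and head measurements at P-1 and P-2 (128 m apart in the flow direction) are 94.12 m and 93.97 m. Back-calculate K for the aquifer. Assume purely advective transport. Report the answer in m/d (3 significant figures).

Hydraulic gradient i = (94.12 − 93.97) / 128 = 0.15 / 128 = 0.001172
v = L / t = 140 / 50200 = 0.002789 m/d
K = v · n / i = 0.002789 × 0.11 / 0.001172 = 0.262 m/d

0.262 m/d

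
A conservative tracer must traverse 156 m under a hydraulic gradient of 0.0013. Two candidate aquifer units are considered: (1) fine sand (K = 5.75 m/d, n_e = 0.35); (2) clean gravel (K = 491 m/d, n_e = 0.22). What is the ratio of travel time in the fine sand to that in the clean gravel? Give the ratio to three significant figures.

136

Unit 1 (fine sand): v = 5.75×0.0013/0.35 = 0.02136 m/d, t = 156/0.02136 = 7304 d
Unit 2 (clean gravel): v = 491×0.0013/0.22 = 2.901 m/d, t = 156/2.901 = 53.77 d
t(fine sand) / t(clean gravel) = 7304/53.77 = 136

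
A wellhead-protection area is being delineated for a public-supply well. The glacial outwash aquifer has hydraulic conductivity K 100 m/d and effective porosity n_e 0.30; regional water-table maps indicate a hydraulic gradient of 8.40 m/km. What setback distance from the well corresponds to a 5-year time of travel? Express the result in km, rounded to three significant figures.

5.11 km

Specific discharge q = 100 × 0.0084 = 0.8400 m/d
v = Ki/n = 100·0.0084/0.30 = 2.800 m/d
T = 5 yr × 365 = 1825 d
L = v × T = 2.800 × 1825 = 5110 m
   = 5.11 km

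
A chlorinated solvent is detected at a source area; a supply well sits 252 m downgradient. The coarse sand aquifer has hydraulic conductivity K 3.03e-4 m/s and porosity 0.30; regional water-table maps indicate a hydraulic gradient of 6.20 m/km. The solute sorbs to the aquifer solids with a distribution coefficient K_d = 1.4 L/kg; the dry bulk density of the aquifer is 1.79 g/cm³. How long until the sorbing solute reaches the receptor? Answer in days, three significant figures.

4360 days

K = 3.03e-4 m/s × 86400 s/d = 26.18 m/d
Darcy flux q = K·i = 26.18 × 0.0062 = 0.1623 m/d
Seepage velocity v = q / n = 0.1623 / 0.30 = 0.5410 m/d
Retardation R = 1 + ρ_b·K_d/n = 1 + 1.79×1.4/0.30 = 9.353
Contaminant velocity v_c = v/R = 0.5410/9.353 = 0.05784 m/d
t = L/v_c = 252/0.05784 = 4357 d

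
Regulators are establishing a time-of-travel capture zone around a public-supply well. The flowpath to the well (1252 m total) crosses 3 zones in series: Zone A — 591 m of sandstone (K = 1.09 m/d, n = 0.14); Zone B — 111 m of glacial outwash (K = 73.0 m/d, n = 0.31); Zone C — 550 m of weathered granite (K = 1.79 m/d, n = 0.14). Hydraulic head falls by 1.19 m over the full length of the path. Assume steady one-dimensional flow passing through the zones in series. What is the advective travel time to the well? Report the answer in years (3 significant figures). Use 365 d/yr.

Continuity: the same q passes through each zone, so ΔH = q·Σ(L_j/K_j) — the zones act as resistances in series.
Σ(L/K) = 591/1.09 + 111/73.0 + 550/1.79 = 542.2 + 1.521 + 307.3 = 851.0 d
q = ΔH / Σ(L/K) = 1.19 / 851.0 = 0.001398 m/d (same in every zone)
Zone A: v = q/n = 0.001398/0.14 = 0.009988 m/d → t_A = 591/0.009988 = 59170 d
Zone B: v = q/n = 0.001398/0.31 = 0.004511 m/d → t_B = 111/0.004511 = 24610 d
Zone C: v = q/n = 0.001398/0.14 = 0.009988 m/d → t_C = 550/0.009988 = 55060 d
Total t = 59170 + 24610 + 55060 = 138800 d
   = 138800 / 365 = 380 yr

380 years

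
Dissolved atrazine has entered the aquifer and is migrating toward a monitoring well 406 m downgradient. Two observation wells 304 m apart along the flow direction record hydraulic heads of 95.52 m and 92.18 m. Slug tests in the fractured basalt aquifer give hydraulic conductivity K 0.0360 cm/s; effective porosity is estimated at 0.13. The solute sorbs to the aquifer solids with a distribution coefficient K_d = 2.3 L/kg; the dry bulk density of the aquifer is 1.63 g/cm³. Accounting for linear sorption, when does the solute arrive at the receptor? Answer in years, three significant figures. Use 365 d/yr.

12.6 years

Hydraulic gradient i = (95.52 − 92.18) / 304 = 3.34 / 304 = 0.01099
K = 0.0360 cm/s × 864 = 31.10 m/d
q = Ki = 31.10 × 0.01099 = 0.3417 m/d
v = Ki/n = 31.10·0.01099/0.13 = 2.629 m/d
Retardation R = 1 + ρ_b·K_d/n = 1 + 1.63×2.3/0.13 = 29.84
Contaminant velocity v_c = v/R = 2.629/29.84 = 0.08810 m/d
t = L/v_c = 406/0.08810 = 4608 d
   = 4608/365 = 12.6 yr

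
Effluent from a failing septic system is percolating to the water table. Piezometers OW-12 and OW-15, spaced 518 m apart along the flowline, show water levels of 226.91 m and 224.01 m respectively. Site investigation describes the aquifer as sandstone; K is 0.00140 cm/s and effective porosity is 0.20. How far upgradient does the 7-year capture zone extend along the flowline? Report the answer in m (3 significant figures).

Hydraulic gradient i = (226.91 − 224.01) / 518 = 2.90 / 518 = 0.005598
K = 0.00140 cm/s × 864 = 1.210 m/d
q = Ki = 1.210 × 0.005598 = 0.006772 m/d
Seepage velocity v = q / n = 0.006772 / 0.20 = 0.03386 m/d
T = 7 yr × 365 = 2555 d
L = v × T = 0.03386 × 2555 = 86.51 m

86.5 m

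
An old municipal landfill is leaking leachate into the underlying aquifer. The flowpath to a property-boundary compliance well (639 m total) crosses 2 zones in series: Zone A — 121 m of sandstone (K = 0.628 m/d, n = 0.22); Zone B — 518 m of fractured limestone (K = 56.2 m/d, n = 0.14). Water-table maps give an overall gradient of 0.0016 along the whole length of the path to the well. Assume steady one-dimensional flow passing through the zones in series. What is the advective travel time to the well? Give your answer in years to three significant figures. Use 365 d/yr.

53.6 years

Steady 1-D flow in series ⇒ the Darcy flux q is identical in every zone and the zone head losses add (resistances L/K in series).
Σ(L/K) = 121/0.628 + 518/56.2 = 192.7 + 9.217 = 201.9 d
K_eq = L_total / Σ(L/K) = 639 / 201.9 = 3.165 m/d
q = K_eq · i = 3.165 × 0.0016 = 0.005064 m/d (same in every zone)
Zone A: v = q/n = 0.005064/0.22 = 0.02302 m/d → t_A = 121/0.02302 = 5257 d
Zone B: v = q/n = 0.005064/0.14 = 0.03617 m/d → t_B = 518/0.03617 = 14320 d
Total t = 5257 + 14320 = 19580 d
   = 19580 / 365 = 53.6 yr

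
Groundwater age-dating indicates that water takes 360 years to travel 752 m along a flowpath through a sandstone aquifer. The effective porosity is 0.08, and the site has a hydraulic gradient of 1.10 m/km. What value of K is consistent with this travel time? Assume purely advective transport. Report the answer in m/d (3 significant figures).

t = 360 years = 131400 d
v = L / t = 752 / 131400 = 0.005723 m/d
K = v · n / i = 0.005723 × 0.08 / 0.0011 = 0.416 m/d

0.416 m/d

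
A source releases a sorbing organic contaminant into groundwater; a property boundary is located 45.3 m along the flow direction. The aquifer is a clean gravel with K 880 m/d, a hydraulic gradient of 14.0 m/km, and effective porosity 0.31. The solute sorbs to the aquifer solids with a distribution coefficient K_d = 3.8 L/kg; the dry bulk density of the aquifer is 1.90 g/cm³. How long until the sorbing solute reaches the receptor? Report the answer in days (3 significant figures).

27.7 days

Darcy flux q = K·i = 880 × 0.014 = 12.32 m/d
v = Ki/n = 880·0.014/0.31 = 39.74 m/d
Retardation R = 1 + ρ_b·K_d/n = 1 + 1.90×3.8/0.31 = 24.29
Contaminant velocity v_c = v/R = 39.74/24.29 = 1.636 m/d
t = L/v_c = 45.3/1.636 = 27.69 d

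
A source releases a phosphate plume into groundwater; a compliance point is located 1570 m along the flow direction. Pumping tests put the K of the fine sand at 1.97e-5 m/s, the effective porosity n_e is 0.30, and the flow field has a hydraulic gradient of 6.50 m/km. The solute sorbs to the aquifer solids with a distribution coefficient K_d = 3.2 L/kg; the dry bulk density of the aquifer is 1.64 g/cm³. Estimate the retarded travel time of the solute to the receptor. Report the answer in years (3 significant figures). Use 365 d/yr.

K = 1.97e-5 m/s × 86400 s/d = 1.702 m/d
q = Ki = 1.702 × 0.0065 = 0.01106 m/d
Average linear velocity = 0.01106 / 0.30 = 0.03688 m/d
Retardation R = 1 + ρ_b·K_d/n = 1 + 1.64×3.2/0.30 = 18.49
Contaminant velocity v_c = v/R = 0.03688/18.49 = 0.001994 m/d
t = L/v_c = 1570/0.001994 = 787300 d
   = 787300/365 = 2160 yr

2160 years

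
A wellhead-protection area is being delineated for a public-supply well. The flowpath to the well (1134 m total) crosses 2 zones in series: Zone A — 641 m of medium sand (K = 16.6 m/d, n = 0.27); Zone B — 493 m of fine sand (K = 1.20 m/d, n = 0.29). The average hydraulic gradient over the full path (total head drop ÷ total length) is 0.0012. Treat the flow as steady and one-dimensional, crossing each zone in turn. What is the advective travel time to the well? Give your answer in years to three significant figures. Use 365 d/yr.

For zones in series the flux q is common to all zones; the equivalent conductivity is the harmonic (thickness-weighted) mean, K_eq = L_total / Σ(L_j/K_j).
Σ(L/K) = 641/16.6 + 493/1.20 = 38.61 + 410.8 = 449.4 d
K_eq = L_total / Σ(L/K) = 1134 / 449.4 = 2.523 m/d
q = K_eq · i = 2.523 × 0.0012 = 0.003028 m/d (same in every zone)
Zone A: v = q/n = 0.003028/0.27 = 0.01121 m/d → t_A = 641/0.01121 = 57160 d
Zone B: v = q/n = 0.003028/0.29 = 0.01044 m/d → t_B = 493/0.01044 = 47220 d
Total t = 57160 + 47220 = 104400 d
   = 104400 / 365 = 286 yr

286 years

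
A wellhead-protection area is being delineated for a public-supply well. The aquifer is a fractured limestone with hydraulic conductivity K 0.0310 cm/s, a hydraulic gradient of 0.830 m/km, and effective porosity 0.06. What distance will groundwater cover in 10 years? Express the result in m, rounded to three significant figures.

K = 0.0310 cm/s × 864 = 26.78 m/d
q = Ki = 26.78 × 8.3e-4 = 0.02223 m/d
v_s = q/n_e = 0.02223/0.06 = 0.3705 m/d
T = 10 yr × 365 = 3650 d
L = v × T = 0.3705 × 3650 = 1352 m

1350 m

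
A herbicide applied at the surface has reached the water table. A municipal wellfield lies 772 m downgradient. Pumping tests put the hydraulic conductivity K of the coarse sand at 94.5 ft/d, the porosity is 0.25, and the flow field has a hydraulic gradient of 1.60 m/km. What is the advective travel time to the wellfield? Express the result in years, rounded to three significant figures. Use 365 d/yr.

11.5 years

K = 94.5 ft/d × 0.3048 = 28.80 m/d
q = Ki = 28.80 × 0.0016 = 0.04609 m/d
Average linear velocity = 0.04609 / 0.25 = 0.1843 m/d
t = L / v = 772 / 0.1843 = 4188 d
   = 4188 / 365 = 11.5 yr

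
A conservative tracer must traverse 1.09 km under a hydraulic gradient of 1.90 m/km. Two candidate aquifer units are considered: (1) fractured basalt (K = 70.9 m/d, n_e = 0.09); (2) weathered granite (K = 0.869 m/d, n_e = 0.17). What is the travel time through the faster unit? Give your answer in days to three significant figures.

Unit 1 (fractured basalt): v = 70.9×0.0019/0.09 = 1.497 m/d, t = 1090/1.497 = 728.2 d
Unit 2 (weathered granite): v = 0.869×0.0019/0.17 = 0.009712 m/d, t = 1090/0.009712 = 112200 d
Faster unit: t = 728 d

728 days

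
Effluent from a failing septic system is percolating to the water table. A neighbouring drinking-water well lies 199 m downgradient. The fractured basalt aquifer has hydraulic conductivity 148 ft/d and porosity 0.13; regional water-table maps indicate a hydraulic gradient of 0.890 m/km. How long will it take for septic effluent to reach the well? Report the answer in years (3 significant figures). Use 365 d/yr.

K = 148 ft/d × 0.3048 = 45.11 m/d
Specific discharge q = 45.11 × 8.9e-4 = 0.04015 m/d
v = Ki/n = 45.11·8.9e-4/0.13 = 0.3088 m/d
t = L / v = 199 / 0.3088 = 644.4 d
   = 644.4 / 365 = 1.77 yr

1.77 years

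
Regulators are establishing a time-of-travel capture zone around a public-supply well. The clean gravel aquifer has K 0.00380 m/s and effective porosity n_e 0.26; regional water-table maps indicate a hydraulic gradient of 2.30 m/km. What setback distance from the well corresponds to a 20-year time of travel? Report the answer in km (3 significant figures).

21.2 km

K = 0.00380 m/s × 86400 s/d = 328.3 m/d
q = Ki = 328.3 × 0.0023 = 0.7551 m/d
Average linear velocity = 0.7551 / 0.26 = 2.904 m/d
T = 20 yr × 365 = 7300 d
L = v × T = 2.904 × 7300 = 21200 m
   = 21.2 km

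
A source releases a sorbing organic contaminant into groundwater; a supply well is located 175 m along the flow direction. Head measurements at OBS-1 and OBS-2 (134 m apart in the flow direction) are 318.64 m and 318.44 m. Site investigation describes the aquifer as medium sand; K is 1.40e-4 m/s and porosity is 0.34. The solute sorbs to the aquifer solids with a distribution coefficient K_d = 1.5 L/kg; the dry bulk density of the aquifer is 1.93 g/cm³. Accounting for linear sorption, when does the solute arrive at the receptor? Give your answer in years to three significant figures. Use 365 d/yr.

85.9 years

Hydraulic gradient i = (318.64 − 318.44) / 134 = 0.20 / 134 = 0.001493
K = 1.40e-4 m/s × 86400 s/d = 12.10 m/d
Specific discharge q = 12.10 × 0.001493 = 0.01805 m/d
v = Ki/n = 12.10·0.001493/0.34 = 0.05310 m/d
Retardation R = 1 + ρ_b·K_d/n = 1 + 1.93×1.5/0.34 = 9.515
Contaminant velocity v_c = v/R = 0.05310/9.515 = 0.005581 m/d
t = L/v_c = 175/0.005581 = 31360 d
   = 31360/365 = 85.9 yr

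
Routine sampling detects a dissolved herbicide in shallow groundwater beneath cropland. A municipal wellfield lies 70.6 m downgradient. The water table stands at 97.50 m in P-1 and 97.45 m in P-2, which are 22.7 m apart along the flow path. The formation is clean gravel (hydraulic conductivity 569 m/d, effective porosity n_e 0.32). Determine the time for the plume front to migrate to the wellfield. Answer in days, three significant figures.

Hydraulic gradient i = (97.50 − 97.45) / 22.7 = 0.05 / 22.7 = 0.002203
Darcy flux q = K·i = 569 × 0.002203 = 1.253 m/d
v = Ki/n = 569·0.002203/0.32 = 3.917 m/d
t = L / v = 70.6 / 3.917 = 18.03 d

18.0 days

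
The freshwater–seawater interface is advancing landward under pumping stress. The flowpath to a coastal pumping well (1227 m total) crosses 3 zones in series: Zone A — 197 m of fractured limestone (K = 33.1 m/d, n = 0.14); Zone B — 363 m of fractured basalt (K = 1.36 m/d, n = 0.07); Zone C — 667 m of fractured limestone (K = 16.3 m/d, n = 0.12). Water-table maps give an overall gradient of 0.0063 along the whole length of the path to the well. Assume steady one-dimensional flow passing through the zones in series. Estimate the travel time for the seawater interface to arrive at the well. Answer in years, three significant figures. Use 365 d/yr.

14.8 years

Continuity: the same q passes through each zone, so ΔH = q·Σ(L_j/K_j) — the zones act as resistances in series.
Σ(L/K) = 197/33.1 + 363/1.36 + 667/16.3 = 5.952 + 266.9 + 40.92 = 313.8 d
K_eq = L_total / Σ(L/K) = 1227 / 313.8 = 3.910 m/d
q = K_eq · i = 3.910 × 0.0063 = 0.02464 m/d (same in every zone)
Zone A: v = q/n = 0.02464/0.14 = 0.1760 m/d → t_A = 197/0.1760 = 1120 d
Zone B: v = q/n = 0.02464/0.07 = 0.3519 m/d → t_B = 363/0.3519 = 1031 d
Zone C: v = q/n = 0.02464/0.12 = 0.2053 m/d → t_C = 667/0.2053 = 3249 d
Total t = 1120 + 1031 + 3249 = 5400 d
   = 5400 / 365 = 14.8 yr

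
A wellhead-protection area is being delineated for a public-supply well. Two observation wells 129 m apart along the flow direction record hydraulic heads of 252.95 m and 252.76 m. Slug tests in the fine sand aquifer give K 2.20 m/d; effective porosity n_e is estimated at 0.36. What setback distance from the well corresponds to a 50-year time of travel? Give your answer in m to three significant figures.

164 m

Hydraulic gradient i = (252.95 − 252.76) / 129 = 0.19 / 129 = 0.001473
Specific discharge q = 2.20 × 0.001473 = 0.003240 m/d
v = Ki/n = 2.20·0.001473/0.36 = 0.009001 m/d
T = 50 yr × 365 = 18250 d
L = v × T = 0.009001 × 18250 = 164.3 m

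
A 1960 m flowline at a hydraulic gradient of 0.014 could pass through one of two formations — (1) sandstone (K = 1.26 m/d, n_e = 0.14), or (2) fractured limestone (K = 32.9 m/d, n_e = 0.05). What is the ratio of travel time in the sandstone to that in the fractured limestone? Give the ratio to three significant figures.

73.1

Unit 1 (sandstone): v = 1.26×0.014/0.14 = 0.1260 m/d, t = 1960/0.1260 = 15560 d
Unit 2 (fractured limestone): v = 32.9×0.014/0.05 = 9.212 m/d, t = 1960/9.212 = 212.8 d
t(sandstone) / t(fractured limestone) = 15560/212.8 = 73.1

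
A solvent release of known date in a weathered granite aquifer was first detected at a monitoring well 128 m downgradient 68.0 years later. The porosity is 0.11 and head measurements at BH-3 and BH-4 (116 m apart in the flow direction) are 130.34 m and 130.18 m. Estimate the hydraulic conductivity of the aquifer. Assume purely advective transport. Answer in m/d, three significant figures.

0.411 m/d

Hydraulic gradient i = (130.34 − 130.18) / 116 = 0.16 / 116 = 0.001379
t = 68.0 years = 24820 d
v = L / t = 128 / 24820 = 0.005157 m/d
K = v · n / i = 0.005157 × 0.11 / 0.001379 = 0.411 m/d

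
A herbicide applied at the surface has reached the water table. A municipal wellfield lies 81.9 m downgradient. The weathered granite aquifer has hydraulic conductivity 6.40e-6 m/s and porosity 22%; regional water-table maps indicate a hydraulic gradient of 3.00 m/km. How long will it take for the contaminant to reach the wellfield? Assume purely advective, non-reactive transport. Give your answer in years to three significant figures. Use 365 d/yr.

K = 6.40e-6 m/s × 86400 s/d = 0.5530 m/d
q = Ki = 0.5530 × 0.0030 = 0.001659 m/d
Seepage velocity v = q / n = 0.001659 / 0.22 = 0.007540 m/d
t = L / v = 81.9 / 0.007540 = 10860 d
   = 10860 / 365 = 29.8 yr

29.8 years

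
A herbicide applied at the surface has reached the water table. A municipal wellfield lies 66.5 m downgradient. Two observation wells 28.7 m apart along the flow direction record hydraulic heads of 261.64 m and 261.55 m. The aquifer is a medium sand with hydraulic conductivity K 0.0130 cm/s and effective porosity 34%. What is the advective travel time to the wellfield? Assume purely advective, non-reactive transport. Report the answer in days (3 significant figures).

642 days

Hydraulic gradient i = (261.64 − 261.55) / 28.7 = 0.09 / 28.7 = 0.003136
K = 0.0130 cm/s × 864 = 11.23 m/d
Specific discharge q = 11.23 × 0.003136 = 0.03522 m/d
Seepage velocity v = q / n = 0.03522 / 0.34 = 0.1036 m/d
t = L / v = 66.5 / 0.1036 = 641.9 d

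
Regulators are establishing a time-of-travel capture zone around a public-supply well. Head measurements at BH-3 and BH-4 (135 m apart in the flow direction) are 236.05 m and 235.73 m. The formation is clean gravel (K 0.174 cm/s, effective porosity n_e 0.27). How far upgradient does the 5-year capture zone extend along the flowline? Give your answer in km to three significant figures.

Hydraulic gradient i = (236.05 − 235.73) / 135 = 0.32 / 135 = 0.002370
K = 0.174 cm/s × 864 = 150.3 m/d
Specific discharge q = 150.3 × 0.002370 = 0.3564 m/d
v = Ki/n = 150.3·0.002370/0.27 = 1.320 m/d
T = 5 yr × 365 = 1825 d
L = v × T = 1.320 × 1825 = 2409 m
   = 2.41 km

2.41 km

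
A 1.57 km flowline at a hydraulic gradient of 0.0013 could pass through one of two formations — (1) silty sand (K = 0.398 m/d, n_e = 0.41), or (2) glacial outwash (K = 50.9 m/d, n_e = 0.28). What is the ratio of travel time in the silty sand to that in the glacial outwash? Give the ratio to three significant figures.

Unit 1 (silty sand): v = 0.398×0.0013/0.41 = 0.001262 m/d, t = 1570/0.001262 = 1.244e6 d
Unit 2 (glacial outwash): v = 50.9×0.0013/0.28 = 0.2363 m/d, t = 1570/0.2363 = 6643 d
t(silty sand) / t(glacial outwash) = 1.244e6/6643 = 187

187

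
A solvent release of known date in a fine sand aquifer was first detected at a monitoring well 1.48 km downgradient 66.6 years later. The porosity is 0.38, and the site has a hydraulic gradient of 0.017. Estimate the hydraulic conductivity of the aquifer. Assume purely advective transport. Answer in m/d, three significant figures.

t = 66.6 years = 24310 d
L = 1.48 km = 1480 m
v = L / t = 1480 / 24310 = 0.06088 m/d
K = v · n / i = 0.06088 × 0.38 / 0.017 = 1.36 m/d

1.36 m/d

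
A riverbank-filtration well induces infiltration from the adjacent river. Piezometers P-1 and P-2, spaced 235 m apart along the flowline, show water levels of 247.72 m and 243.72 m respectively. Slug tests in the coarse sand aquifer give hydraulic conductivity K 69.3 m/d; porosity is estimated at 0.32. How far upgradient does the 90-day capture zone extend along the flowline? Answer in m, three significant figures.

Hydraulic gradient i = (247.72 − 243.72) / 235 = 4.00 / 235 = 0.01702
Specific discharge q = 69.3 × 0.01702 = 1.180 m/d
Seepage velocity v = q / n = 1.180 / 0.32 = 3.686 m/d
L = v × T = 3.686 × 90 = 331.8 m

332 m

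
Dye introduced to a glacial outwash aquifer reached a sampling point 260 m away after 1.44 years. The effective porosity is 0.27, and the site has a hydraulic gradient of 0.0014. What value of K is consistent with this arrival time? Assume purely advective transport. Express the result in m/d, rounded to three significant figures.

95.4 m/d

t = 1.44 years = 525.6 d
v = L / t = 260 / 525.6 = 0.4947 m/d
K = v · n / i = 0.4947 × 0.27 / 0.0014 = 95.4 m/d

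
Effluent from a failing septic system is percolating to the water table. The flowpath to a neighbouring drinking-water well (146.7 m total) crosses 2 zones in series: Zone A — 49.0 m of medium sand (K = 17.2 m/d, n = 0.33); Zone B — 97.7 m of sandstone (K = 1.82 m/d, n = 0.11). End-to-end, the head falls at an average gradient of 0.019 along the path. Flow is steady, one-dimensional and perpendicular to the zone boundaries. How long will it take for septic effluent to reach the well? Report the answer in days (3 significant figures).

For zones in series the flux q is common to all zones; the equivalent conductivity is the harmonic (thickness-weighted) mean, K_eq = L_total / Σ(L_j/K_j).
Σ(L/K) = 49.0/17.2 + 97.7/1.82 = 2.849 + 53.68 = 56.53 d
K_eq = L_total / Σ(L/K) = 146.7 / 56.53 = 2.595 m/d
q = K_eq · i = 2.595 × 0.019 = 0.04931 m/d (same in every zone)
Zone A: v = q/n = 0.04931/0.33 = 0.1494 m/d → t_A = 49.0/0.1494 = 327.9 d
Zone B: v = q/n = 0.04931/0.11 = 0.4482 m/d → t_B = 97.7/0.4482 = 218.0 d
Total t = 327.9 + 218.0 = 545.9 d

546 days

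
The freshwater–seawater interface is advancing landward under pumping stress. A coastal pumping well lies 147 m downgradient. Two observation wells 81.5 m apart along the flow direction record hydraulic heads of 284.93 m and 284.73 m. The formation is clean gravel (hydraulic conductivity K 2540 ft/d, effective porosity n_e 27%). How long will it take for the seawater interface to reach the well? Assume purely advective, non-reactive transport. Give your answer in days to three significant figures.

20.9 days

Hydraulic gradient i = (284.93 − 284.73) / 81.5 = 0.20 / 81.5 = 0.002454
K = 2540 ft/d × 0.3048 = 774.2 m/d
Specific discharge q = 774.2 × 0.002454 = 1.900 m/d
v = Ki/n = 774.2·0.002454/0.27 = 7.037 m/d
t = L / v = 147 / 7.037 = 20.89 d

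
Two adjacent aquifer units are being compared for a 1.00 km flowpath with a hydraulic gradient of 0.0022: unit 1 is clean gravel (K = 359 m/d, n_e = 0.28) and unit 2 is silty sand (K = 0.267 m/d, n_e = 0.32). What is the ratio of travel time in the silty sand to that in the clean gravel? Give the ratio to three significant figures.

Unit 1 (clean gravel): v = 359×0.0022/0.28 = 2.821 m/d, t = 1000/2.821 = 354.5 d
Unit 2 (silty sand): v = 0.267×0.0022/0.32 = 0.001836 m/d, t = 1000/0.001836 = 544800 d
t(silty sand) / t(clean gravel) = 544800/354.5 = 1540

1540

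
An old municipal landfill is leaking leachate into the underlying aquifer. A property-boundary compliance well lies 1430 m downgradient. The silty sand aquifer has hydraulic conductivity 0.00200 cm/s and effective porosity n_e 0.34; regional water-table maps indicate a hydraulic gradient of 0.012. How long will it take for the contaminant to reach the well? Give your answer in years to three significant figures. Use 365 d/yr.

64.2 years

K = 0.00200 cm/s × 864 = 1.728 m/d
q = Ki = 1.728 × 0.012 = 0.02074 m/d
v = Ki/n = 1.728·0.012/0.34 = 0.06099 m/d
t = L / v = 1430 / 0.06099 = 23450 d
   = 23450 / 365 = 64.2 yr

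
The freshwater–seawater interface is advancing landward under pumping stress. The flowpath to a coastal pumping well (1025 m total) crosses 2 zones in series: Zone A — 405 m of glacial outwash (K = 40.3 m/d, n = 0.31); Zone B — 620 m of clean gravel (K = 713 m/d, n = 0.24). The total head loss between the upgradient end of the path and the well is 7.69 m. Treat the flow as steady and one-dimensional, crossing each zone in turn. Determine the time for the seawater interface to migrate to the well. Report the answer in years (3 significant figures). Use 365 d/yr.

1.07 years

Steady 1-D flow in series ⇒ the Darcy flux q is identical in every zone and the zone head losses add (resistances L/K in series).
Σ(L/K) = 405/40.3 + 620/713 = 10.05 + 0.8696 = 10.92 d
q = ΔH / Σ(L/K) = 7.69 / 10.92 = 0.7043 m/d (same in every zone)
Zone A: v = q/n = 0.7043/0.31 = 2.272 m/d → t_A = 405/2.272 = 178.3 d
Zone B: v = q/n = 0.7043/0.24 = 2.934 m/d → t_B = 620/2.934 = 211.3 d
Total t = 178.3 + 211.3 = 389.6 d
   = 389.6 / 365 = 1.07 yr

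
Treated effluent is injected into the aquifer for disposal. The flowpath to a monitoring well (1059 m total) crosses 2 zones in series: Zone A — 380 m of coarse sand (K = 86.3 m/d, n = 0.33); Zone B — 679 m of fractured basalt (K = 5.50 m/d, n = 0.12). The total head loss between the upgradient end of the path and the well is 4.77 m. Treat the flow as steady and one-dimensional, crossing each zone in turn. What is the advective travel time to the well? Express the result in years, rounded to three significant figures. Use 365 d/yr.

15.2 years

Continuity: the same q passes through each zone, so ΔH = q·Σ(L_j/K_j) — the zones act as resistances in series.
Σ(L/K) = 380/86.3 + 679/5.50 = 4.403 + 123.5 = 127.9 d
q = ΔH / Σ(L/K) = 4.77 / 127.9 = 0.03731 m/d (same in every zone)
Zone A: v = q/n = 0.03731/0.33 = 0.1131 m/d → t_A = 380/0.1131 = 3361 d
Zone B: v = q/n = 0.03731/0.12 = 0.3109 m/d → t_B = 679/0.3109 = 2184 d
Total t = 3361 + 2184 = 5545 d
   = 5545 / 365 = 15.2 yr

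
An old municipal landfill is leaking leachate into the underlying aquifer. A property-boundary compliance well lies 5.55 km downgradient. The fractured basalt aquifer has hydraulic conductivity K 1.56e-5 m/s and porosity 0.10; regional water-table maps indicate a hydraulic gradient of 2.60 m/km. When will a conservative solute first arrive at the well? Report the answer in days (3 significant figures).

K = 1.56e-5 m/s × 86400 s/d = 1.348 m/d
Specific discharge q = 1.348 × 0.0026 = 0.003504 m/d
Average linear velocity = 0.003504 / 0.10 = 0.03504 m/d
L = 5.55 km = 5550 m
t = L / v = 5550 / 0.03504 = 158400 d

158000 days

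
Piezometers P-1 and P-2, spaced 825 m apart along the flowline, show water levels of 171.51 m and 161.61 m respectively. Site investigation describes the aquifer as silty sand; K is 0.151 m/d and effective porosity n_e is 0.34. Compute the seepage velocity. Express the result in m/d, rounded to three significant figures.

Hydraulic gradient i = (171.51 − 161.61) / 825 = 9.90 / 825 = 0.01200
Darcy flux q = K·i = 0.151 × 0.01200 = 0.001812 m/d
Average linear velocity = 0.001812 / 0.34 = 0.005329 m/d

0.00533 m/d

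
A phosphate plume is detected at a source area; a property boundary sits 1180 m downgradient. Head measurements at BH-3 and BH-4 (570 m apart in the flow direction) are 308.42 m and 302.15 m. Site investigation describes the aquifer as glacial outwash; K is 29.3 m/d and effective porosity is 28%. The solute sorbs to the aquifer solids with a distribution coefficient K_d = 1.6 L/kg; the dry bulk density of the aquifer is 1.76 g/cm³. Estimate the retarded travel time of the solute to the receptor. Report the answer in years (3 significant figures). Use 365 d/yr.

31.1 years

Hydraulic gradient i = (308.42 − 302.15) / 570 = 6.27 / 570 = 0.01100
q = Ki = 29.3 × 0.01100 = 0.3223 m/d
v = Ki/n = 29.3·0.01100/0.28 = 1.151 m/d
Retardation R = 1 + ρ_b·K_d/n = 1 + 1.76×1.6/0.28 = 11.06
Contaminant velocity v_c = v/R = 1.151/11.06 = 0.1041 m/d
t = L/v_c = 1180/0.1041 = 11340 d
   = 11340/365 = 31.1 yr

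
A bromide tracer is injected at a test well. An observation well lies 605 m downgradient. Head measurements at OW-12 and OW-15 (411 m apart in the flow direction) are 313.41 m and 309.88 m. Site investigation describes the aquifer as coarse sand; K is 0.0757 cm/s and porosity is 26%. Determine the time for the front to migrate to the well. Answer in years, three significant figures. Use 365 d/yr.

0.767 years

Hydraulic gradient i = (313.41 − 309.88) / 411 = 3.53 / 411 = 0.008589
K = 0.0757 cm/s × 864 = 65.40 m/d
Darcy flux q = K·i = 65.40 × 0.008589 = 0.5617 m/d
v_s = q/n_e = 0.5617/0.26 = 2.161 m/d
t = L / v = 605 / 2.161 = 280.0 d
   = 280.0 / 365 = 0.767 yr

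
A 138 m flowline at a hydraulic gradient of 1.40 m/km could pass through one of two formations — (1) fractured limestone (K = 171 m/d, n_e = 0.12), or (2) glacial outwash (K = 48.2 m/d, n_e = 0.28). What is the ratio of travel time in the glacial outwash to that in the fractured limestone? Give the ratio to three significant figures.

Unit 1 (fractured limestone): v = 171×0.0014/0.12 = 1.995 m/d, t = 138/1.995 = 69.17 d
Unit 2 (glacial outwash): v = 48.2×0.0014/0.28 = 0.2410 m/d, t = 138/0.2410 = 572.6 d
t(glacial outwash) / t(fractured limestone) = 572.6/69.17 = 8.28

8.28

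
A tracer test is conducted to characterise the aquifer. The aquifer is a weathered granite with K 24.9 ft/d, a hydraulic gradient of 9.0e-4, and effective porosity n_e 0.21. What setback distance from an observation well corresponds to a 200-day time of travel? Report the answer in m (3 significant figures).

K = 24.9 ft/d × 0.3048 = 7.590 m/d
q = Ki = 7.590 × 9.0e-4 = 0.006831 m/d
Average linear velocity = 0.006831 / 0.21 = 0.03253 m/d
L = v × T = 0.03253 × 200 = 6.505 m

6.51 m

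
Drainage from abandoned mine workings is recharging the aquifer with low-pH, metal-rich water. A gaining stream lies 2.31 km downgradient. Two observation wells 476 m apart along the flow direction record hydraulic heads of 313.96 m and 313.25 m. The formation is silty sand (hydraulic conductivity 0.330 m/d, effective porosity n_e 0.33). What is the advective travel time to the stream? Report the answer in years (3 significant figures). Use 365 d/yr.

Hydraulic gradient i = (313.96 − 313.25) / 476 = 0.71 / 476 = 0.001492
q = Ki = 0.330 × 0.001492 = 4.922e-4 m/d
Seepage velocity v = q / n = 4.922e-4 / 0.33 = 0.001492 m/d
L = 2.31 km = 2310 m
t = L / v = 2310 / 0.001492 = 1.549e6 d
   = 1.549e6 / 365 = 4240 yr

4240 years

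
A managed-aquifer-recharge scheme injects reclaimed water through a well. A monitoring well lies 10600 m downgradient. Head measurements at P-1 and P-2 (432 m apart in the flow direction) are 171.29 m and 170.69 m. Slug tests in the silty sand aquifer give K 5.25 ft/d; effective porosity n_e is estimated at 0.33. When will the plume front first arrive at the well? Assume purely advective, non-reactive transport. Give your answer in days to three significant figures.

Hydraulic gradient i = (171.29 − 170.69) / 432 = 0.60 / 432 = 0.001389
K = 5.25 ft/d × 0.3048 = 1.600 m/d
Darcy flux q = K·i = 1.600 × 0.001389 = 0.002223 m/d
v_s = q/n_e = 0.002223/0.33 = 0.006735 m/d
t = L / v = 10600 / 0.006735 = 1.574e6 d

1.57e6 days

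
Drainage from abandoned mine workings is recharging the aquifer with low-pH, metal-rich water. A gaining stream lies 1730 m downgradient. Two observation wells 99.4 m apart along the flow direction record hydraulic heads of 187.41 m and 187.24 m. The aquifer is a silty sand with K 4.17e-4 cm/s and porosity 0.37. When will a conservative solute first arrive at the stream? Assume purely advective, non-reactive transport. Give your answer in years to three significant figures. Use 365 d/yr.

2850 years

Hydraulic gradient i = (187.41 − 187.24) / 99.4 = 0.17 / 99.4 = 0.001710
K = 4.17e-4 cm/s × 864 = 0.3603 m/d
Darcy flux q = K·i = 0.3603 × 0.001710 = 6.162e-4 m/d
v_s = q/n_e = 6.162e-4/0.37 = 0.001665 m/d
t = L / v = 1730 / 0.001665 = 1.039e6 d
   = 1.039e6 / 365 = 2850 yr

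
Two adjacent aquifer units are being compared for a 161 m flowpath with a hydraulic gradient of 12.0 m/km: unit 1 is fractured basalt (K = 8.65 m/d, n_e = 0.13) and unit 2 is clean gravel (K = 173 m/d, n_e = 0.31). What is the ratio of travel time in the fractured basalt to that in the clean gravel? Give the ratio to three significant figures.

8.39

Unit 1 (fractured basalt): v = 8.65×0.012/0.13 = 0.7985 m/d, t = 161/0.7985 = 201.6 d
Unit 2 (clean gravel): v = 173×0.012/0.31 = 6.697 m/d, t = 161/6.697 = 24.04 d
t(fractured basalt) / t(clean gravel) = 201.6/24.04 = 8.39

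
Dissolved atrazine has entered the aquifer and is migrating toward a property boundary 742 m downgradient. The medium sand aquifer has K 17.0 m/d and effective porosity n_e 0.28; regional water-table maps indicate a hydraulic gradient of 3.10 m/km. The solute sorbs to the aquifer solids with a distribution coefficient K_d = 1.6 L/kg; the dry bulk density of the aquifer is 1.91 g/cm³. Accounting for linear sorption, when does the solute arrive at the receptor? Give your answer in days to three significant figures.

47000 days

q = Ki = 17.0 × 0.0031 = 0.05270 m/d
Seepage velocity v = q / n = 0.05270 / 0.28 = 0.1882 m/d
Retardation R = 1 + ρ_b·K_d/n = 1 + 1.91×1.6/0.28 = 11.91
Contaminant velocity v_c = v/R = 0.1882/11.91 = 0.01580 m/d
t = L/v_c = 742/0.01580 = 46970 d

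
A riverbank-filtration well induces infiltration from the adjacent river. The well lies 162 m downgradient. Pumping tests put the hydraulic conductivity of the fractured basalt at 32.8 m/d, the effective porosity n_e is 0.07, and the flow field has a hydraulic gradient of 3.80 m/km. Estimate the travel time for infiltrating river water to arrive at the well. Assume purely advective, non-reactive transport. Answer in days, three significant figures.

Specific discharge q = 32.8 × 0.0038 = 0.1246 m/d
Seepage velocity v = q / n = 0.1246 / 0.07 = 1.781 m/d
t = L / v = 162 / 1.781 = 90.98 d

91.0 days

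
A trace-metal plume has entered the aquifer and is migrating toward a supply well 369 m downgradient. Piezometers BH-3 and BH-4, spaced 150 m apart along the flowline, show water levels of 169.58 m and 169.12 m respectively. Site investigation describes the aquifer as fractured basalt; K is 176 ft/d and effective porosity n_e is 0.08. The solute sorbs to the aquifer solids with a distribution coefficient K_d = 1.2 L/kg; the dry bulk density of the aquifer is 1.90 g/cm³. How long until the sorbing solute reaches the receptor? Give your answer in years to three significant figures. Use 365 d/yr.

Hydraulic gradient i = (169.58 − 169.12) / 150 = 0.46 / 150 = 0.003067
K = 176 ft/d × 0.3048 = 53.64 m/d
q = Ki = 53.64 × 0.003067 = 0.1645 m/d
Seepage velocity v = q / n = 0.1645 / 0.08 = 2.056 m/d
Retardation R = 1 + ρ_b·K_d/n = 1 + 1.90×1.2/0.08 = 29.50
Contaminant velocity v_c = v/R = 2.056/29.50 = 0.06971 m/d
t = L/v_c = 369/0.06971 = 5294 d
   = 5294/365 = 14.5 yr

14.5 years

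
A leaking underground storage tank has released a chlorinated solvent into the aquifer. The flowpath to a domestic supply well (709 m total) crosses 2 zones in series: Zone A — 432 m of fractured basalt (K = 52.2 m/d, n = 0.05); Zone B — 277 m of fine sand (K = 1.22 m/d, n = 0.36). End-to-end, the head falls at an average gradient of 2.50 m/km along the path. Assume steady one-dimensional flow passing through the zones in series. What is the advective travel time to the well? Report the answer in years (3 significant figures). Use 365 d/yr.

44.1 years

Steady 1-D flow in series ⇒ the Darcy flux q is identical in every zone and the zone head losses add (resistances L/K in series).
Σ(L/K) = 432/52.2 + 277/1.22 = 8.276 + 227.0 = 235.3 d
K_eq = L_total / Σ(L/K) = 709 / 235.3 = 3.013 m/d
q = K_eq · i = 3.013 × 0.0025 = 0.007532 m/d (same in every zone)
Zone A: v = q/n = 0.007532/0.05 = 0.1506 m/d → t_A = 432/0.1506 = 2868 d
Zone B: v = q/n = 0.007532/0.36 = 0.02092 m/d → t_B = 277/0.02092 = 13240 d
Total t = 2868 + 13240 = 16110 d
   = 16110 / 365 = 44.1 yr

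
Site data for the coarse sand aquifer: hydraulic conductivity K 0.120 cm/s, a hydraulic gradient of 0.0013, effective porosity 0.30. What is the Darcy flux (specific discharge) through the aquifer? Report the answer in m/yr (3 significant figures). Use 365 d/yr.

49.2 m/yr

K = 0.120 cm/s × 864 = 103.7 m/d
Darcy flux q = K·i = 103.7 × 0.0013 = 0.1348 m/d
   = 0.1348 × 365 = 49.2 m/yr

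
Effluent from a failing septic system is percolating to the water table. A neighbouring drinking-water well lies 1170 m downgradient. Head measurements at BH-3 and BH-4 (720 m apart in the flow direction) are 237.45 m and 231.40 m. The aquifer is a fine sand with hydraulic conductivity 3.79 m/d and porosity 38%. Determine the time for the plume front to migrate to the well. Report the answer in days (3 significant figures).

14000 days

Hydraulic gradient i = (237.45 − 231.40) / 720 = 6.05 / 720 = 0.008403
Darcy flux q = K·i = 3.79 × 0.008403 = 0.03185 m/d
v_s = q/n_e = 0.03185/0.38 = 0.08381 m/d
t = L / v = 1170 / 0.08381 = 13960 d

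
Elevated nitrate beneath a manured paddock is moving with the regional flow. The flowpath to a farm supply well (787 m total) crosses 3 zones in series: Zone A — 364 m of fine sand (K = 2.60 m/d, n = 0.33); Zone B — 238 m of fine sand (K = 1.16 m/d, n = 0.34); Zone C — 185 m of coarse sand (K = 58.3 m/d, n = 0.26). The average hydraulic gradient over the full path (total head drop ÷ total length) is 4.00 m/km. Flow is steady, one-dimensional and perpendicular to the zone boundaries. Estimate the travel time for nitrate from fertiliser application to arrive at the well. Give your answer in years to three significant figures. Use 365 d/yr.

75.5 years

For zones in series the flux q is common to all zones; the equivalent conductivity is the harmonic (thickness-weighted) mean, K_eq = L_total / Σ(L_j/K_j).
Σ(L/K) = 364/2.60 + 238/1.16 + 185/58.3 = 140.0 + 205.2 + 3.173 = 348.3 d
K_eq = L_total / Σ(L/K) = 787 / 348.3 = 2.259 m/d
q = K_eq · i = 2.259 × 0.0040 = 0.009037 m/d (same in every zone)
Zone A: v = q/n = 0.009037/0.33 = 0.02738 m/d → t_A = 364/0.02738 = 13290 d
Zone B: v = q/n = 0.009037/0.34 = 0.02658 m/d → t_B = 238/0.02658 = 8954 d
Zone C: v = q/n = 0.009037/0.26 = 0.03476 m/d → t_C = 185/0.03476 = 5323 d
Total t = 13290 + 8954 + 5323 = 27570 d
   = 27570 / 365 = 75.5 yr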